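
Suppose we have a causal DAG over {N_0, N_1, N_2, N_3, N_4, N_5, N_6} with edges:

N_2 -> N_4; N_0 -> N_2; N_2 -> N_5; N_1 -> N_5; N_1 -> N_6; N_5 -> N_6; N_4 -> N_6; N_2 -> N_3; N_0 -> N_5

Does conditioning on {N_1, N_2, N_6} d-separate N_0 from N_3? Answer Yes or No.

Yes — N_0 and N_3 are d-separated given {N_1, N_2, N_6}.

There are 4 undirected paths between N_0 and N_3; checking each against the conditioning set {N_1, N_2, N_6}:
  1. N_0 → N_2 → N_3 — N_2:chain[blocks] ⇒ blocked
  2. N_0 → N_5 ← N_1 → N_6 ← N_4 ← N_2 → N_3 — N_5:collider[open]; N_1:fork[blocks]; N_6:collider[open]; N_4:chain[open]; N_2:fork[blocks] ⇒ blocked
  3. N_0 → N_5 ← N_2 → N_3 — N_5:collider[open]; N_2:fork[blocks] ⇒ blocked
  4. N_0 → N_5 → N_6 ← N_4 ← N_2 → N_3 — N_5:chain[open]; N_6:collider[open]; N_4:chain[open]; N_2:fork[blocks] ⇒ blocked
Every path is blocked, so N_0 and N_3 are d-separated given {N_1, N_2, N_6}.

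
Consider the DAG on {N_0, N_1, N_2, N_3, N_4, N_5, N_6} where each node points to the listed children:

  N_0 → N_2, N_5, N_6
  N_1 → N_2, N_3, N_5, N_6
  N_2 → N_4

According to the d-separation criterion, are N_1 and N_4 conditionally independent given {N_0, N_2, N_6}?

Yes

We examine all 3 paths between N_1 and N_4:
Path 1: N_1 → N_6 ← N_0 → N_2 → N_4
  N_0 is a fork here and N_0 is conditioned on, so the path is blocked at N_0.
Path 2: N_1 → N_2 → N_4
  N_2 is a chain here and N_2 is conditioned on, so the path is blocked at N_2.
Path 3: N_1 → N_5 ← N_0 → N_2 → N_4
  N_5 is a collider here and neither N_5 nor any of its descendants is conditioned on, so the collider stays closed — the path is blocked at N_5.
Since every path is blocked, d-separation holds.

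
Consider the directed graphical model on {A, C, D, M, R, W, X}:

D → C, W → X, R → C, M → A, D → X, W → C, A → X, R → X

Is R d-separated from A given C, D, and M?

Yes

3 paths connect R and A; each must be blocked for d-separation to hold:
Path 1: R → X ← A
  X is a collider here and neither X nor any of its descendants is conditioned on, so the collider stays closed — the path is blocked at X.
Path 2: R → C ← D → X ← A
  D is a fork here and D is conditioned on, so the path is blocked at D.
Path 3: R → C ← W → X ← A
  X is a collider here and neither X nor any of its descendants is conditioned on, so the collider stays closed — the path is blocked at X.
All paths are blocked; R ⊥ A | {C, D, M} holds.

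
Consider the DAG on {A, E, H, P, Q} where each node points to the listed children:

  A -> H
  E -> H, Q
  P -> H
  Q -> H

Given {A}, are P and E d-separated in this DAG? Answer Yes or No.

Enumerating the 2 paths from P to E and testing each for blocking by {A}:
Path 1: P → H ← E
  H is a collider here and neither H nor any of its descendants is conditioned on, so the collider stays closed — the path is blocked at H.
Path 2: P → H ← Q ← E
  H is a collider here and neither H nor any of its descendants is conditioned on, so the collider stays closed — the path is blocked at H.
All paths are blocked; P ⊥ E | {A} holds.

Yes — P and E are d-separated given {A}.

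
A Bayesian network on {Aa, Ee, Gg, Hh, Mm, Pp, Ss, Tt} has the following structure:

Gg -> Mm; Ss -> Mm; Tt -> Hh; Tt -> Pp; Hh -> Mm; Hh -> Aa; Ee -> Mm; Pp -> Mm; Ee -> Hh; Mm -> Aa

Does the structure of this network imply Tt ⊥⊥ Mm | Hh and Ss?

No

There are 4 undirected paths between Tt and Mm; checking each against the conditioning set {Hh, Ss}:
Path 1: Tt → Pp → Mm
  Pp is a chain and Pp is not conditioned on — no node blocks this path, so it is active.
Path 2: Tt → Hh → Mm
  Hh is a chain here and Hh is conditioned on, so the path is blocked at Hh.
Path 3: Tt → Hh → Aa ← Mm
  Hh is a chain here and Hh is conditioned on, so the path is blocked at Hh.
Path 4: Tt → Hh ← Ee → Mm
  Hh is a collider and Hh is conditioned on, which opens it; Ee is a fork and Ee is not conditioned on — no node blocks this path, so it is active.
Since the path Tt → Pp → Mm is active, Tt and Mm are not d-separated given {Hh, Ss}.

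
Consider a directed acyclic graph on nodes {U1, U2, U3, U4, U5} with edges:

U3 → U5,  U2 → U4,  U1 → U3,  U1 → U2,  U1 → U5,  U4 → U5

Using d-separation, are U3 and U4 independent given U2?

There are 4 undirected paths between U3 and U4; checking each against the conditioning set {U2}:
  1. U3 ← U1 → U2 → U4 — U1:fork[open]; U2:chain[blocks] ⇒ blocked
  2. U3 ← U1 → U5 ← U4 — U1:fork[open]; U5:collider[blocks] ⇒ blocked
  3. U3 → U5 ← U4 — U5:collider[blocks] ⇒ blocked
  4. U3 → U5 ← U1 → U2 → U4 — U5:collider[blocks]; U1:fork[open]; U2:chain[blocks] ⇒ blocked
All paths are blocked; U3 ⊥ U4 | {U2} holds.

Yes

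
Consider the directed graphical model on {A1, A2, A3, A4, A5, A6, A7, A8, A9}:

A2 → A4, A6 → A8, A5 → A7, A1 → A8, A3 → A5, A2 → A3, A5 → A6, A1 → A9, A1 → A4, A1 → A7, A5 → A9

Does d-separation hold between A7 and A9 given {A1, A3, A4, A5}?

Yes

There are 6 undirected paths between A7 and A9; checking each against the conditioning set {A1, A3, A4, A5}:
Path 1: A7 ← A1 → A9
  A1 is a fork here and A1 is conditioned on, so the path is blocked at A1.
Path 2: A7 ← A1 → A8 ← A6 ← A5 → A9
  A1 is a fork here and A1 is conditioned on, so the path is blocked at A1.
Path 3: A7 ← A1 → A4 ← A2 → A3 → A5 → A9
  A1 is a fork here and A1 is conditioned on, so the path is blocked at A1.
Path 4: A7 ← A5 → A9
  A5 is a fork here and A5 is conditioned on, so the path is blocked at A5.
Path 5: A7 ← A5 → A6 → A8 ← A1 → A9
  A5 is a fork here and A5 is conditioned on, so the path is blocked at A5.
Path 6: A7 ← A5 ← A3 ← A2 → A4 ← A1 → A9
  A5 is a chain here and A5 is conditioned on, so the path is blocked at A5.
All paths are blocked; A7 ⊥ A9 | {A1, A3, A4, A5} holds.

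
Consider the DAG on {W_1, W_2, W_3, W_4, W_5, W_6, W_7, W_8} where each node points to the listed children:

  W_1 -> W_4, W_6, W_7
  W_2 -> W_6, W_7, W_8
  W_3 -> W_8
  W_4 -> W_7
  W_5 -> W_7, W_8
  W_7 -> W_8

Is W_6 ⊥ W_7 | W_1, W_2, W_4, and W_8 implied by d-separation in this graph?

Yes

Enumerating the 5 paths from W_6 to W_7 and testing each for blocking by {W_1, W_2, W_4, W_8}:
  1. W_6 ← W_2 → W_8 ← W_5 → W_7 — W_2:fork[blocks]; W_8:collider[open]; W_5:fork[open] ⇒ blocked
  2. W_6 ← W_2 → W_8 ← W_7 — W_2:fork[blocks]; W_8:collider[open] ⇒ blocked
  3. W_6 ← W_2 → W_7 — W_2:fork[blocks] ⇒ blocked
  4. W_6 ← W_1 → W_4 → W_7 — W_1:fork[blocks]; W_4:chain[blocks] ⇒ blocked
  5. W_6 ← W_1 → W_7 — W_1:fork[blocks] ⇒ blocked
Since every path is blocked, d-separation holds.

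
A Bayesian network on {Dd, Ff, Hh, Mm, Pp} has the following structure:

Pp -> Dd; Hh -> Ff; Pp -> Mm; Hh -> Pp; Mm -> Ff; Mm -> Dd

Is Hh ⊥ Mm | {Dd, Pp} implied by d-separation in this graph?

We examine all 3 paths between Hh and Mm:
Path 1: Hh → Pp → Dd ← Mm
  Pp is a chain here and Pp is conditioned on, so the path is blocked at Pp.
Path 2: Hh → Pp → Mm
  Pp is a chain here and Pp is conditioned on, so the path is blocked at Pp.
Path 3: Hh → Ff ← Mm
  Ff is a collider here and neither Ff nor any of its descendants is conditioned on, so the collider stays closed — the path is blocked at Ff.
Every path is blocked, so Hh and Mm are d-separated given {Dd, Pp}.

Yes — Hh and Mm are d-separated given {Dd, Pp}.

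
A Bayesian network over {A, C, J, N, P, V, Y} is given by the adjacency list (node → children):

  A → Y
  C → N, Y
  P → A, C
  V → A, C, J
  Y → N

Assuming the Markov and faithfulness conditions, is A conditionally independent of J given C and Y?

4 paths connect A and J; each must be blocked for d-separation to hold:
  1. A ← P → C ← V → J — P:fork[open]; C:collider[open]; V:fork[open] ⇒ active
  2. A → Y ← C ← V → J — Y:collider[open]; C:chain[blocks]; V:fork[open] ⇒ blocked
  3. A → Y → N ← C ← V → J — Y:chain[blocks]; N:collider[blocks]; C:chain[blocks]; V:fork[open] ⇒ blocked
  4. A ← V → J — V:fork[open] ⇒ active
Because an active path exists, A and J are not d-separated.

No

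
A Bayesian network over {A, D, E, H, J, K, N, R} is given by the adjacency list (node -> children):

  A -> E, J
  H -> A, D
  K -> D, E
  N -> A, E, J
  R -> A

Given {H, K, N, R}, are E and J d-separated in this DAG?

There are 6 undirected paths between E and J; checking each against the conditioning set {H, K, N, R}:
  1. E ← A → J — A:fork[open] ⇒ active
  2. E ← A ← N → J — A:chain[open]; N:fork[blocks] ⇒ blocked
  3. E ← K → D ← H → A → J — K:fork[blocks]; D:collider[blocks]; H:fork[blocks]; A:chain[open] ⇒ blocked
  4. E ← K → D ← H → A ← N → J — K:fork[blocks]; D:collider[blocks]; H:fork[blocks]; A:collider[blocks]; N:fork[blocks] ⇒ blocked
  5. E ← N → A → J — N:fork[blocks]; A:chain[open] ⇒ blocked
  6. E ← N → J — N:fork[blocks] ⇒ blocked
Since the path E ← A → J is active, E and J are not d-separated given {H, K, N, R}.

No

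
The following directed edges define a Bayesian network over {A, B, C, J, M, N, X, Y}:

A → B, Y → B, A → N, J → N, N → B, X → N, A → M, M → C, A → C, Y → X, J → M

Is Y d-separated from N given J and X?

5 paths connect Y and N; each must be blocked for d-separation to hold:
  1. Y → X → N — X:chain[blocks] ⇒ blocked
  2. Y → B ← A → M ← J → N — B:collider[blocks]; A:fork[open]; M:collider[blocks]; J:fork[blocks] ⇒ blocked
  3. Y → B ← A → N — B:collider[blocks]; A:fork[open] ⇒ blocked
  4. Y → B ← A → C ← M ← J → N — B:collider[blocks]; A:fork[open]; C:collider[blocks]; M:chain[open]; J:fork[blocks] ⇒ blocked
  5. Y → B ← N — B:collider[blocks] ⇒ blocked
Since every path is blocked, d-separation holds.

Yes — Y and N are d-separated given {J, X}.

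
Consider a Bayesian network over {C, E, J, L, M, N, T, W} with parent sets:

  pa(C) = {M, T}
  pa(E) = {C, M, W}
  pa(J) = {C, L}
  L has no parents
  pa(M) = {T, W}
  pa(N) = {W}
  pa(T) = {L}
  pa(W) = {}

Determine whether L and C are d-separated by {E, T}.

Yes

We examine all 5 paths between L and C:
Path 1: L → T → C
  T is a chain here and T is conditioned on, so the path is blocked at T.
Path 2: L → T → M → E ← C
  T is a chain here and T is conditioned on, so the path is blocked at T.
Path 3: L → T → M → C
  T is a chain here and T is conditioned on, so the path is blocked at T.
Path 4: L → T → M ← W → E ← C
  T is a chain here and T is conditioned on, so the path is blocked at T.
Path 5: L → J ← C
  J is a collider here and neither J nor any of its descendants is conditioned on, so the collider stays closed — the path is blocked at J.
Since every path is blocked, d-separation holds.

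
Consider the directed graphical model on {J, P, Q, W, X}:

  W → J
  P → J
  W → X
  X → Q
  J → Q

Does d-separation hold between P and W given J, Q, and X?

No

We examine all 2 paths between P and W:
Path 1: P → J ← W
  J is a collider and J is conditioned on, which opens it — no node blocks this path, so it is active.
Path 2: P → J → Q ← X ← W
  J is a chain here and J is conditioned on, so the path is blocked at J.
Because an active path exists, P and W are not d-separated.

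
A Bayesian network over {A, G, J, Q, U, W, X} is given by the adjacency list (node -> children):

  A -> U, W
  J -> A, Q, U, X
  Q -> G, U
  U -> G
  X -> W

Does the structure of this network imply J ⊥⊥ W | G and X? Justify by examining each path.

We examine all 5 paths between J and W:
Path 1: J → Q → U ← A → W
  Q is a chain and Q is not conditioned on; U is a collider and its descendant G is conditioned on, which opens it; A is a fork and A is not conditioned on — no node blocks this path, so it is active.
Path 2: J → Q → G ← U ← A → W
  Q is a chain and Q is not conditioned on; G is a collider and G is conditioned on, which opens it; U is a chain and U is not conditioned on; A is a fork and A is not conditioned on — no node blocks this path, so it is active.
Path 3: J → U ← A → W
  U is a collider and its descendant G is conditioned on, which opens it; A is a fork and A is not conditioned on — no node blocks this path, so it is active.
Path 4: J → A → W
  A is a chain and A is not conditioned on — no node blocks this path, so it is active.
Path 5: J → X → W
  X is a chain here and X is conditioned on, so the path is blocked at X.
Since the path J → Q → U ← A → W is active, J and W are not d-separated given {G, X}.

No — J and W are not d-separated given {G, X}.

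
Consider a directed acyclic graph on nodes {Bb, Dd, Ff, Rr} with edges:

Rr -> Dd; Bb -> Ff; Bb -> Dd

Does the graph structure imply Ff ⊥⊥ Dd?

Only one path connects Ff and Dd:
Path 1: Ff ← Bb → Dd
  Bb is a fork and Bb is not conditioned on — no node blocks this path, so it is active.
Since the path Ff ← Bb → Dd is active, Ff and Dd are not d-separated given ∅.

No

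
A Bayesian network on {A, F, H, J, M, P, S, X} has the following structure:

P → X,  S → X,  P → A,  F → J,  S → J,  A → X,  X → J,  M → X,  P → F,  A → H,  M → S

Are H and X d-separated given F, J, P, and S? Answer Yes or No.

We examine all 5 paths between H and X:
Path 1: H ← A ← P → X
  P is a fork here and P is conditioned on, so the path is blocked at P.
Path 2: H ← A ← P → F → J ← X
  P is a fork here and P is conditioned on, so the path is blocked at P.
Path 3: H ← A ← P → F → J ← S → X
  P is a fork here and P is conditioned on, so the path is blocked at P.
Path 4: H ← A ← P → F → J ← S ← M → X
  P is a fork here and P is conditioned on, so the path is blocked at P.
Path 5: H ← A → X
  A is a fork and A is not conditioned on — no node blocks this path, so it is active.
Since the path H ← A → X is active, H and X are not d-separated given {F, J, P, S}.

No — H and X are not d-separated given {F, J, P, S}.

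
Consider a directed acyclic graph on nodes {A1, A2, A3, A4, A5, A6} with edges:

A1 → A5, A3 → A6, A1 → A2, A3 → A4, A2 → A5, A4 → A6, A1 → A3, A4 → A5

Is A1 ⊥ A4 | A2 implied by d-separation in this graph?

There are 4 undirected paths between A1 and A4; checking each against the conditioning set {A2}:
Path 1: A1 → A2 → A5 ← A4
  A2 is a chain here and A2 is conditioned on, so the path is blocked at A2.
Path 2: A1 → A3 → A6 ← A4
  A6 is a collider here and neither A6 nor any of its descendants is conditioned on, so the collider stays closed — the path is blocked at A6.
Path 3: A1 → A3 → A4
  A3 is a chain and A3 is not conditioned on — no node blocks this path, so it is active.
Path 4: A1 → A5 ← A4
  A5 is a collider here and neither A5 nor any of its descendants is conditioned on, so the collider stays closed — the path is blocked at A5.
Because an active path exists, A1 and A4 are not d-separated.

No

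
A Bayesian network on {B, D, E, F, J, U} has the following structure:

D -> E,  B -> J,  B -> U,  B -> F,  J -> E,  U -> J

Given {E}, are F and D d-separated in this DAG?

No — F and D are not d-separated given {E}.

Enumerating the 2 paths from F to D and testing each for blocking by {E}:
Path 1: F ← B → J → E ← D
  B is a fork and B is not conditioned on; J is a chain and J is not conditioned on; E is a collider and E is conditioned on, which opens it — no node blocks this path, so it is active.
Path 2: F ← B → U → J → E ← D
  B is a fork and B is not conditioned on; U is a chain and U is not conditioned on; J is a chain and J is not conditioned on; E is a collider and E is conditioned on, which opens it — no node blocks this path, so it is active.
Since the path F ← B → J → E ← D is active, F and D are not d-separated given {E}.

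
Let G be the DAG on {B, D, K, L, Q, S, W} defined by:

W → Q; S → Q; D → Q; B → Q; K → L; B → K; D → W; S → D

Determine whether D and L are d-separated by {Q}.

We examine all 3 paths between D and L:
  1. D → W → Q ← B → K → L — W:chain[open]; Q:collider[open]; B:fork[open]; K:chain[open] ⇒ active
  2. D ← S → Q ← B → K → L — S:fork[open]; Q:collider[open]; B:fork[open]; K:chain[open] ⇒ active
  3. D → Q ← B → K → L — Q:collider[open]; B:fork[open]; K:chain[open] ⇒ active
At least one path is unblocked, so d-separation fails.

No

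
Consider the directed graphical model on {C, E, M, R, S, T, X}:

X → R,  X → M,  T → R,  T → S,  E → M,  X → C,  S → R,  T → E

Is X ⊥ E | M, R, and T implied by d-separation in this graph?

No — X and E are not d-separated given {M, R, T}.

3 paths connect X and E; each must be blocked for d-separation to hold:
Path 1: X → M ← E
  M is a collider and M is conditioned on, which opens it — no node blocks this path, so it is active.
Path 2: X → R ← T → E
  T is a fork here and T is conditioned on, so the path is blocked at T.
Path 3: X → R ← S ← T → E
  T is a fork here and T is conditioned on, so the path is blocked at T.
Because an active path exists, X and E are not d-separated.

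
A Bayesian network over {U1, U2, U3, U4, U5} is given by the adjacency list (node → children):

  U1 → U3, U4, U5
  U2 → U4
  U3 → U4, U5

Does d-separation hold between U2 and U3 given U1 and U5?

Yes — U2 and U3 are d-separated given {U1, U5}.

Enumerating the 3 paths from U2 to U3 and testing each for blocking by {U1, U5}:
Path 1: U2 → U4 ← U3
  U4 is a collider here and neither U4 nor any of its descendants is conditioned on, so the collider stays closed — the path is blocked at U4.
Path 2: U2 → U4 ← U1 → U3
  U4 is a collider here and neither U4 nor any of its descendants is conditioned on, so the collider stays closed — the path is blocked at U4.
Path 3: U2 → U4 ← U1 → U5 ← U3
  U4 is a collider here and neither U4 nor any of its descendants is conditioned on, so the collider stays closed — the path is blocked at U4.
All paths are blocked; U2 ⊥ U3 | {U1, U5} holds.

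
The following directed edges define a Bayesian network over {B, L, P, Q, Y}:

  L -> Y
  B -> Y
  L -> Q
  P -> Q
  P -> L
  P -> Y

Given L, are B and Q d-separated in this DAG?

4 paths connect B and Q; each must be blocked for d-separation to hold:
  1. B → Y ← P → Q — Y:collider[blocks]; P:fork[open] ⇒ blocked
  2. B → Y ← P → L → Q — Y:collider[blocks]; P:fork[open]; L:chain[blocks] ⇒ blocked
  3. B → Y ← L → Q — Y:collider[blocks]; L:fork[blocks] ⇒ blocked
  4. B → Y ← L ← P → Q — Y:collider[blocks]; L:chain[blocks]; P:fork[open] ⇒ blocked
Every path is blocked, so B and Q are d-separated given {L}.

Yes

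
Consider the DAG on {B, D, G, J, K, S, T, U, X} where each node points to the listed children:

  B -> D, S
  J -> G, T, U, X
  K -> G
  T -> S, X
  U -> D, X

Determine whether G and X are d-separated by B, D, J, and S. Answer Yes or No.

5 paths connect G and X; each must be blocked for d-separation to hold:
Path 1: G ← J → U → D ← B → S ← T → X
  J is a fork here and J is conditioned on, so the path is blocked at J.
Path 2: G ← J → U → X
  J is a fork here and J is conditioned on, so the path is blocked at J.
Path 3: G ← J → T → S ← B → D ← U → X
  J is a fork here and J is conditioned on, so the path is blocked at J.
Path 4: G ← J → T → X
  J is a fork here and J is conditioned on, so the path is blocked at J.
Path 5: G ← J → X
  J is a fork here and J is conditioned on, so the path is blocked at J.
All paths are blocked; G ⊥ X | {B, D, J, S} holds.

Yes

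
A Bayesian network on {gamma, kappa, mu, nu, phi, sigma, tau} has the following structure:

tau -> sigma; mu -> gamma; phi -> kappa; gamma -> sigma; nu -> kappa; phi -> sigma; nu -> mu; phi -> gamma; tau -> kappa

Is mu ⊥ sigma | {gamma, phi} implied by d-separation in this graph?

There are 6 undirected paths between mu and sigma; checking each against the conditioning set {gamma, phi}:
  1. mu ← nu → kappa ← tau → sigma — nu:fork[open]; kappa:collider[blocks]; tau:fork[open] ⇒ blocked
  2. mu ← nu → kappa ← phi → sigma — nu:fork[open]; kappa:collider[blocks]; phi:fork[blocks] ⇒ blocked
  3. mu ← nu → kappa ← phi → gamma → sigma — nu:fork[open]; kappa:collider[blocks]; phi:fork[blocks]; gamma:chain[blocks] ⇒ blocked
  4. mu → gamma ← phi → sigma — gamma:collider[open]; phi:fork[blocks] ⇒ blocked
  5. mu → gamma ← phi → kappa ← tau → sigma — gamma:collider[open]; phi:fork[blocks]; kappa:collider[blocks]; tau:fork[open] ⇒ blocked
  6. mu → gamma → sigma — gamma:chain[blocks] ⇒ blocked
Since every path is blocked, d-separation holds.

Yes — mu and sigma are d-separated given {gamma, phi}.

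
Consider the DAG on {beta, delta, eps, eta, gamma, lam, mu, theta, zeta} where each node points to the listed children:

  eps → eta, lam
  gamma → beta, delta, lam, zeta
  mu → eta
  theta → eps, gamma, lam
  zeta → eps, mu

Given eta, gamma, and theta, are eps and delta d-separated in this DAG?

There are 6 undirected paths between eps and delta; checking each against the conditioning set {eta, gamma, theta}:
Path 1: eps ← theta → lam ← gamma → delta
  theta is a fork here and theta is conditioned on, so the path is blocked at theta.
Path 2: eps ← theta → gamma → delta
  theta is a fork here and theta is conditioned on, so the path is blocked at theta.
Path 3: eps → lam ← theta → gamma → delta
  lam is a collider here and neither lam nor any of its descendants is conditioned on, so the collider stays closed — the path is blocked at lam.
Path 4: eps → lam ← gamma → delta
  lam is a collider here and neither lam nor any of its descendants is conditioned on, so the collider stays closed — the path is blocked at lam.
Path 5: eps ← zeta ← gamma → delta
  gamma is a fork here and gamma is conditioned on, so the path is blocked at gamma.
Path 6: eps → eta ← mu ← zeta ← gamma → delta
  gamma is a fork here and gamma is conditioned on, so the path is blocked at gamma.
All paths are blocked; eps ⊥ delta | {eta, gamma, theta} holds.

Yes — eps and delta are d-separated given {eta, gamma, theta}.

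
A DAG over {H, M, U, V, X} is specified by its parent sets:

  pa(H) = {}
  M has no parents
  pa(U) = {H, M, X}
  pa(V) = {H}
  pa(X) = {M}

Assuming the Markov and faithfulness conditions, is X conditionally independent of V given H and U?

Yes

There are 2 undirected paths between X and V; checking each against the conditioning set {H, U}:
Path 1: X ← M → U ← H → V
  H is a fork here and H is conditioned on, so the path is blocked at H.
Path 2: X → U ← H → V
  H is a fork here and H is conditioned on, so the path is blocked at H.
Since every path is blocked, d-separation holds.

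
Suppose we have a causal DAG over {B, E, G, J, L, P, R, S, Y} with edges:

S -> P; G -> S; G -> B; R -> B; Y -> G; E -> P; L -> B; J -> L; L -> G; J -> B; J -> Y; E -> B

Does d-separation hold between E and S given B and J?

Enumerating the 6 paths from E to S and testing each for blocking by {B, J}:
Path 1: E → P ← S
  P is a collider here and neither P nor any of its descendants is conditioned on, so the collider stays closed — the path is blocked at P.
Path 2: E → B ← L ← J → Y → G → S
  J is a fork here and J is conditioned on, so the path is blocked at J.
Path 3: E → B ← L → G → S
  B is a collider and B is conditioned on, which opens it; L is a fork and L is not conditioned on; G is a chain and G is not conditioned on — no node blocks this path, so it is active.
Path 4: E → B ← J → L → G → S
  J is a fork here and J is conditioned on, so the path is blocked at J.
Path 5: E → B ← J → Y → G → S
  J is a fork here and J is conditioned on, so the path is blocked at J.
Path 6: E → B ← G → S
  B is a collider and B is conditioned on, which opens it; G is a fork and G is not conditioned on — no node blocks this path, so it is active.
Because an active path exists, E and S are not d-separated.

No — E and S are not d-separated given {B, J}.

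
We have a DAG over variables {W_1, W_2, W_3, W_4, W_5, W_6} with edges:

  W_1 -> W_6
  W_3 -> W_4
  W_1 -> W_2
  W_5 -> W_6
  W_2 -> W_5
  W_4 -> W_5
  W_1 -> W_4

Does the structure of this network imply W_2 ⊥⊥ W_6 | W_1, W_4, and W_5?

There are 4 undirected paths between W_2 and W_6; checking each against the conditioning set {W_1, W_4, W_5}:
  1. W_2 ← W_1 → W_4 → W_5 → W_6 — W_1:fork[blocks]; W_4:chain[blocks]; W_5:chain[blocks] ⇒ blocked
  2. W_2 ← W_1 → W_6 — W_1:fork[blocks] ⇒ blocked
  3. W_2 → W_5 ← W_4 ← W_1 → W_6 — W_5:collider[open]; W_4:chain[blocks]; W_1:fork[blocks] ⇒ blocked
  4. W_2 → W_5 → W_6 — W_5:chain[blocks] ⇒ blocked
Since every path is blocked, d-separation holds.

Yes — W_2 and W_6 are d-separated given {W_1, W_4, W_5}.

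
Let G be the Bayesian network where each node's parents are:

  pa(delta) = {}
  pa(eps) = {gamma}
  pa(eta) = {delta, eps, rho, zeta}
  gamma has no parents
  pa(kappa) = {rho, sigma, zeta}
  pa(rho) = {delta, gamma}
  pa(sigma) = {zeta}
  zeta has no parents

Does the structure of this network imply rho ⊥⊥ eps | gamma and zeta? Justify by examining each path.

Yes

5 paths connect rho and eps; each must be blocked for d-separation to hold:
Path 1: rho → eta ← eps
  eta is a collider here and neither eta nor any of its descendants is conditioned on, so the collider stays closed — the path is blocked at eta.
Path 2: rho ← gamma → eps
  gamma is a fork here and gamma is conditioned on, so the path is blocked at gamma.
Path 3: rho → kappa ← zeta → eta ← eps
  kappa is a collider here and neither kappa nor any of its descendants is conditioned on, so the collider stays closed — the path is blocked at kappa.
Path 4: rho → kappa ← sigma ← zeta → eta ← eps
  kappa is a collider here and neither kappa nor any of its descendants is conditioned on, so the collider stays closed — the path is blocked at kappa.
Path 5: rho ← delta → eta ← eps
  eta is a collider here and neither eta nor any of its descendants is conditioned on, so the collider stays closed — the path is blocked at eta.
All paths are blocked; rho ⊥ eps | {gamma, zeta} holds.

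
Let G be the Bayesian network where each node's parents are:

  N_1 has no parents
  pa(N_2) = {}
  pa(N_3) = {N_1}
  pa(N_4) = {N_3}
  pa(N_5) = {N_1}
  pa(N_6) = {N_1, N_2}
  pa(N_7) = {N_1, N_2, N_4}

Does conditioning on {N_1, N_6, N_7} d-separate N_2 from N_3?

No

Enumerating the 4 paths from N_2 to N_3 and testing each for blocking by {N_1, N_6, N_7}:
  1. N_2 → N_7 ← N_4 ← N_3 — N_7:collider[open]; N_4:chain[open] ⇒ active
  2. N_2 → N_7 ← N_1 → N_3 — N_7:collider[open]; N_1:fork[blocks] ⇒ blocked
  3. N_2 → N_6 ← N_1 → N_7 ← N_4 ← N_3 — N_6:collider[open]; N_1:fork[blocks]; N_7:collider[open]; N_4:chain[open] ⇒ blocked
  4. N_2 → N_6 ← N_1 → N_3 — N_6:collider[open]; N_1:fork[blocks] ⇒ blocked
Since the path N_2 → N_7 ← N_4 ← N_3 is active, N_2 and N_3 are not d-separated given {N_1, N_6, N_7}.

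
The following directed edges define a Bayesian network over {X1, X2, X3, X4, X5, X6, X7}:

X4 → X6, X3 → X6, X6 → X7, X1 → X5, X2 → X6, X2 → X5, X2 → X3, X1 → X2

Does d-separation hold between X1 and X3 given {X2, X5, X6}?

4 paths connect X1 and X3; each must be blocked for d-separation to hold:
  1. X1 → X5 ← X2 → X3 — X5:collider[open]; X2:fork[blocks] ⇒ blocked
  2. X1 → X5 ← X2 → X6 ← X3 — X5:collider[open]; X2:fork[blocks]; X6:collider[open] ⇒ blocked
  3. X1 → X2 → X3 — X2:chain[blocks] ⇒ blocked
  4. X1 → X2 → X6 ← X3 — X2:chain[blocks]; X6:collider[open] ⇒ blocked
Since every path is blocked, d-separation holds.

Yes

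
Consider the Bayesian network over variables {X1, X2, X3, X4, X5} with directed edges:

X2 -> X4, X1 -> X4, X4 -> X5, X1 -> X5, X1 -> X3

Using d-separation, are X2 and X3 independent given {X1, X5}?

Yes

We examine all 2 paths between X2 and X3:
Path 1: X2 → X4 ← X1 → X3
  X1 is a fork here and X1 is conditioned on, so the path is blocked at X1.
Path 2: X2 → X4 → X5 ← X1 → X3
  X1 is a fork here and X1 is conditioned on, so the path is blocked at X1.
Since every path is blocked, d-separation holds.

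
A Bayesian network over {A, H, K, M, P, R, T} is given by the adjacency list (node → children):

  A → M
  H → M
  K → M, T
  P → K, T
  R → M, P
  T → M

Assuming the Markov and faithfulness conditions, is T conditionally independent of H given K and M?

No — T and H are not d-separated given {K, M}.

Enumerating the 5 paths from T to H and testing each for blocking by {K, M}:
  1. T ← K ← P ← R → M ← H — K:chain[blocks]; P:chain[open]; R:fork[open]; M:collider[open] ⇒ blocked
  2. T ← K → M ← H — K:fork[blocks]; M:collider[open] ⇒ blocked
  3. T ← P → K → M ← H — P:fork[open]; K:chain[blocks]; M:collider[open] ⇒ blocked
  4. T ← P ← R → M ← H — P:chain[open]; R:fork[open]; M:collider[open] ⇒ active
  5. T → M ← H — M:collider[open] ⇒ active
Because an active path exists, T and H are not d-separated.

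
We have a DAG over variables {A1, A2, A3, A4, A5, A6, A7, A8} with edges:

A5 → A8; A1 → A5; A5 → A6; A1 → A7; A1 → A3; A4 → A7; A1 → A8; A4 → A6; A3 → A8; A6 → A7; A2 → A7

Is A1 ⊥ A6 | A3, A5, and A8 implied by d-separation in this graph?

Yes

We examine all 5 paths between A1 and A6:
  1. A1 → A7 ← A6 — A7:collider[blocks] ⇒ blocked
  2. A1 → A7 ← A4 → A6 — A7:collider[blocks]; A4:fork[open] ⇒ blocked
  3. A1 → A5 → A6 — A5:chain[blocks] ⇒ blocked
  4. A1 → A8 ← A5 → A6 — A8:collider[open]; A5:fork[blocks] ⇒ blocked
  5. A1 → A3 → A8 ← A5 → A6 — A3:chain[blocks]; A8:collider[open]; A5:fork[blocks] ⇒ blocked
All paths are blocked; A1 ⊥ A6 | {A3, A5, A8} holds.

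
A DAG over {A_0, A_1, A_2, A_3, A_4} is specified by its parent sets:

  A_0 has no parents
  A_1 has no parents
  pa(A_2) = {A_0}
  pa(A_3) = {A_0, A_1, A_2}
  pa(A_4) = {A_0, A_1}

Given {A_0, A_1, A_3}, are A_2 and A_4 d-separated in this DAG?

There are 4 undirected paths between A_2 and A_4; checking each against the conditioning set {A_0, A_1, A_3}:
Path 1: A_2 → A_3 ← A_0 → A_4
  A_0 is a fork here and A_0 is conditioned on, so the path is blocked at A_0.
Path 2: A_2 → A_3 ← A_1 → A_4
  A_1 is a fork here and A_1 is conditioned on, so the path is blocked at A_1.
Path 3: A_2 ← A_0 → A_3 ← A_1 → A_4
  A_0 is a fork here and A_0 is conditioned on, so the path is blocked at A_0.
Path 4: A_2 ← A_0 → A_4
  A_0 is a fork here and A_0 is conditioned on, so the path is blocked at A_0.
All paths are blocked; A_2 ⊥ A_4 | {A_0, A_1, A_3} holds.

Yes — A_2 and A_4 are d-separated given {A_0, A_1, A_3}.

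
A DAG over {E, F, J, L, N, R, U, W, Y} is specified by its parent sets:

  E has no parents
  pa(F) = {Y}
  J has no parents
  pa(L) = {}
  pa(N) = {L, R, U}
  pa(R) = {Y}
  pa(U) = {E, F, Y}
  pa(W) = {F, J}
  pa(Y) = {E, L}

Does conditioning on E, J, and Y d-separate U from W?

No

There are 5 undirected paths between U and W; checking each against the conditioning set {E, J, Y}:
Path 1: U ← F → W
  F is a fork and F is not conditioned on — no node blocks this path, so it is active.
Path 2: U ← Y → F → W
  Y is a fork here and Y is conditioned on, so the path is blocked at Y.
Path 3: U ← E → Y → F → W
  E is a fork here and E is conditioned on, so the path is blocked at E.
Path 4: U → N ← R ← Y → F → W
  N is a collider here and neither N nor any of its descendants is conditioned on, so the collider stays closed — the path is blocked at N.
Path 5: U → N ← L → Y → F → W
  N is a collider here and neither N nor any of its descendants is conditioned on, so the collider stays closed — the path is blocked at N.
Since the path U ← F → W is active, U and W are not d-separated given {E, J, Y}.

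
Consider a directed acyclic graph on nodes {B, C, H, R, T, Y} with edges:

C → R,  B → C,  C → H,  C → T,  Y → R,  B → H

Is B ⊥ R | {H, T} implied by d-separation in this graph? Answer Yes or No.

There are 2 undirected paths between B and R; checking each against the conditioning set {H, T}:
  1. B → H ← C → R — H:collider[open]; C:fork[open] ⇒ active
  2. B → C → R — C:chain[open] ⇒ active
At least one path is unblocked, so d-separation fails.

No — B and R are not d-separated given {H, T}.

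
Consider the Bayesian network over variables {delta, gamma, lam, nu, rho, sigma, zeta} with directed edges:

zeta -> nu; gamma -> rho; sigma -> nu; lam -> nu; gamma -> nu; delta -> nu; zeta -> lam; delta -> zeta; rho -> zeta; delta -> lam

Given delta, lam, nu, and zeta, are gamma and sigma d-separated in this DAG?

No — gamma and sigma are not d-separated given {delta, lam, nu, zeta}.

There are 6 undirected paths between gamma and sigma; checking each against the conditioning set {delta, lam, nu, zeta}:
Path 1: gamma → rho → zeta ← delta → nu ← sigma
  delta is a fork here and delta is conditioned on, so the path is blocked at delta.
Path 2: gamma → rho → zeta ← delta → lam → nu ← sigma
  delta is a fork here and delta is conditioned on, so the path is blocked at delta.
Path 3: gamma → rho → zeta → nu ← sigma
  zeta is a chain here and zeta is conditioned on, so the path is blocked at zeta.
Path 4: gamma → rho → zeta → lam ← delta → nu ← sigma
  zeta is a chain here and zeta is conditioned on, so the path is blocked at zeta.
Path 5: gamma → rho → zeta → lam → nu ← sigma
  zeta is a chain here and zeta is conditioned on, so the path is blocked at zeta.
Path 6: gamma → nu ← sigma
  nu is a collider and nu is conditioned on, which opens it — no node blocks this path, so it is active.
Since the path gamma → nu ← sigma is active, gamma and sigma are not d-separated given {delta, lam, nu, zeta}.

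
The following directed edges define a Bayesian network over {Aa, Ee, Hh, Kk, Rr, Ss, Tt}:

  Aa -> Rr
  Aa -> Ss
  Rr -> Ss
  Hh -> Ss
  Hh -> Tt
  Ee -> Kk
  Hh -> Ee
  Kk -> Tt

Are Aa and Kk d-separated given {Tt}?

Yes — Aa and Kk are d-separated given {Tt}.

4 paths connect Aa and Kk; each must be blocked for d-separation to hold:
  1. Aa → Ss ← Hh → Tt ← Kk — Ss:collider[blocks]; Hh:fork[open]; Tt:collider[open] ⇒ blocked
  2. Aa → Ss ← Hh → Ee → Kk — Ss:collider[blocks]; Hh:fork[open]; Ee:chain[open] ⇒ blocked
  3. Aa → Rr → Ss ← Hh → Tt ← Kk — Rr:chain[open]; Ss:collider[blocks]; Hh:fork[open]; Tt:collider[open] ⇒ blocked
  4. Aa → Rr → Ss ← Hh → Ee → Kk — Rr:chain[open]; Ss:collider[blocks]; Hh:fork[open]; Ee:chain[open] ⇒ blocked
Since every path is blocked, d-separation holds.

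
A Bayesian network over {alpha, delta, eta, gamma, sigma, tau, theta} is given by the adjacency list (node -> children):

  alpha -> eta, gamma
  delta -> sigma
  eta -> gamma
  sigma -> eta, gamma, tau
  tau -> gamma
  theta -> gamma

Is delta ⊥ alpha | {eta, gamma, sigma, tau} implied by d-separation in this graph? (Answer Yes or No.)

Yes

Enumerating the 6 paths from delta to alpha and testing each for blocking by {eta, gamma, sigma, tau}:
  1. delta → sigma → eta ← alpha — sigma:chain[blocks]; eta:collider[open] ⇒ blocked
  2. delta → sigma → eta → gamma ← alpha — sigma:chain[blocks]; eta:chain[blocks]; gamma:collider[open] ⇒ blocked
  3. delta → sigma → tau → gamma ← eta ← alpha — sigma:chain[blocks]; tau:chain[blocks]; gamma:collider[open]; eta:chain[blocks] ⇒ blocked
  4. delta → sigma → tau → gamma ← alpha — sigma:chain[blocks]; tau:chain[blocks]; gamma:collider[open] ⇒ blocked
  5. delta → sigma → gamma ← eta ← alpha — sigma:chain[blocks]; gamma:collider[open]; eta:chain[blocks] ⇒ blocked
  6. delta → sigma → gamma ← alpha — sigma:chain[blocks]; gamma:collider[open] ⇒ blocked
All paths are blocked; delta ⊥ alpha | {eta, gamma, sigma, tau} holds.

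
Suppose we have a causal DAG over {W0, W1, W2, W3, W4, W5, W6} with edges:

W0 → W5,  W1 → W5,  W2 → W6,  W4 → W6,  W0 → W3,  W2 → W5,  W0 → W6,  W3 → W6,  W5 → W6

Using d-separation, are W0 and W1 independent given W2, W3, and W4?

Yes

5 paths connect W0 and W1; each must be blocked for d-separation to hold:
Path 1: W0 → W3 → W6 ← W2 → W5 ← W1
  W3 is a chain here and W3 is conditioned on, so the path is blocked at W3.
Path 2: W0 → W3 → W6 ← W5 ← W1
  W3 is a chain here and W3 is conditioned on, so the path is blocked at W3.
Path 3: W0 → W6 ← W2 → W5 ← W1
  W6 is a collider here and neither W6 nor any of its descendants is conditioned on, so the collider stays closed — the path is blocked at W6.
Path 4: W0 → W6 ← W5 ← W1
  W6 is a collider here and neither W6 nor any of its descendants is conditioned on, so the collider stays closed — the path is blocked at W6.
Path 5: W0 → W5 ← W1
  W5 is a collider here and neither W5 nor any of its descendants is conditioned on, so the collider stays closed — the path is blocked at W5.
Since every path is blocked, d-separation holds.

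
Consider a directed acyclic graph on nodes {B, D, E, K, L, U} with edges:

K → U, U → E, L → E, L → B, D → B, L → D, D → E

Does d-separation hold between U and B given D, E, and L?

Yes

We examine all 4 paths between U and B:
Path 1: U → E ← D → B
  D is a fork here and D is conditioned on, so the path is blocked at D.
Path 2: U → E ← D ← L → B
  D is a chain here and D is conditioned on, so the path is blocked at D.
Path 3: U → E ← L → D → B
  L is a fork here and L is conditioned on, so the path is blocked at L.
Path 4: U → E ← L → B
  L is a fork here and L is conditioned on, so the path is blocked at L.
Since every path is blocked, d-separation holds.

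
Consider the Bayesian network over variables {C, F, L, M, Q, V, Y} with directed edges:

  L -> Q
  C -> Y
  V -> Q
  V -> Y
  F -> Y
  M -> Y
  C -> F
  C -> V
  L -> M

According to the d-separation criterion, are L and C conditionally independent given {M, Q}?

Enumerating the 6 paths from L to C and testing each for blocking by {M, Q}:
  1. L → Q ← V → Y ← C — Q:collider[open]; V:fork[open]; Y:collider[blocks] ⇒ blocked
  2. L → Q ← V → Y ← F ← C — Q:collider[open]; V:fork[open]; Y:collider[blocks]; F:chain[open] ⇒ blocked
  3. L → Q ← V ← C — Q:collider[open]; V:chain[open] ⇒ active
  4. L → M → Y ← V ← C — M:chain[blocks]; Y:collider[blocks]; V:chain[open] ⇒ blocked
  5. L → M → Y ← C — M:chain[blocks]; Y:collider[blocks] ⇒ blocked
  6. L → M → Y ← F ← C — M:chain[blocks]; Y:collider[blocks]; F:chain[open] ⇒ blocked
Since the path L → Q ← V ← C is active, L and C are not d-separated given {M, Q}.

No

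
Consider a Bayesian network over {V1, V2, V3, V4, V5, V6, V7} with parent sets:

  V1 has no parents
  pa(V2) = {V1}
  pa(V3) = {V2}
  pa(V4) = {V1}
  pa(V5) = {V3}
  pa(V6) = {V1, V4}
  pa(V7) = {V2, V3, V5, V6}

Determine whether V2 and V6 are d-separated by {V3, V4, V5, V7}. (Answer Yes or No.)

There are 5 undirected paths between V2 and V6; checking each against the conditioning set {V3, V4, V5, V7}:
Path 1: V2 ← V1 → V6
  V1 is a fork and V1 is not conditioned on — no node blocks this path, so it is active.
Path 2: V2 ← V1 → V4 → V6
  V4 is a chain here and V4 is conditioned on, so the path is blocked at V4.
Path 3: V2 → V7 ← V6
  V7 is a collider and V7 is conditioned on, which opens it — no node blocks this path, so it is active.
Path 4: V2 → V3 → V7 ← V6
  V3 is a chain here and V3 is conditioned on, so the path is blocked at V3.
Path 5: V2 → V3 → V5 → V7 ← V6
  V3 is a chain here and V3 is conditioned on, so the path is blocked at V3.
Because an active path exists, V2 and V6 are not d-separated.

No — V2 and V6 are not d-separated given {V3, V4, V5, V7}.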